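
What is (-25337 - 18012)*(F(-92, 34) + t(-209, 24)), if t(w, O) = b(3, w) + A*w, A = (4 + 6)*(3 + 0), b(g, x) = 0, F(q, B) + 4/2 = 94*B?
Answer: 133341524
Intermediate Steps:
F(q, B) = -2 + 94*B
A = 30 (A = 10*3 = 30)
t(w, O) = 30*w (t(w, O) = 0 + 30*w = 30*w)
(-25337 - 18012)*(F(-92, 34) + t(-209, 24)) = (-25337 - 18012)*((-2 + 94*34) + 30*(-209)) = -43349*((-2 + 3196) - 6270) = -43349*(3194 - 6270) = -43349*(-3076) = 133341524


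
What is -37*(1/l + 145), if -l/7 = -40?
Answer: -1502237/280 ≈ -5365.1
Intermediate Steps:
l = 280 (l = -7*(-40) = 280)
-37*(1/l + 145) = -37*(1/280 + 145) = -37*40601/280 = -1502237/280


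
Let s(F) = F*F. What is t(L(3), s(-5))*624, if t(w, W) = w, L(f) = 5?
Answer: 3120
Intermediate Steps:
s(F) = F²
t(L(3), s(-5))*624 = 5*624 = 3120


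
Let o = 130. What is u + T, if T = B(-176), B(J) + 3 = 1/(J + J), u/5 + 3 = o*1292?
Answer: 295603263/352 ≈ 8.3978e+5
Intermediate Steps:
u = 839785 (u = -15 + 5*(130*1292) = -15 + 5*167960 = -15 + 839800 = 839785)
B(J) = -3 + 1/(2*J) (B(J) = -3 + 1/(J + J) = -3 + 1/(2*J))
T = -1057/352 (T = -3 + (1/2)/(-176) = -3 + (1/2)*(-1/176) = -3 - 1/352 = -1057/352 ≈ -3.0028)
u + T = 839785 - 1057/352 = 295603263/352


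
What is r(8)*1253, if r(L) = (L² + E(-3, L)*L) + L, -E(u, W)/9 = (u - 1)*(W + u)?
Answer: 1894536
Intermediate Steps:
E(u, W) = -9*(-1 + u)*(W + u) (E(u, W) = -9*(u - 1)*(W + u) = -9*(-1 + u)*(W + u))
r(L) = L + L² + L*(-108 + 36*L) (r(L) = (L² + (-9*(-3)² + 9*L + 9*(-3) - 9*L*(-3))*L) + L = (L² + (-9*9 + 9*L - 27 + 27*L)*L) + L = (L² + (-81 + 9*L - 27 + 27*L)*L) + L = (L² + (-108 + 36*L)*L) + L = (L² + L*(-108 + 36*L)) + L = L + L² + L*(-108 + 36*L))
r(8)*1253 = (8*(-107 + 37*8))*1253 = (8*(-107 + 296))*1253 = (8*189)*1253 = 1512*1253 = 1894536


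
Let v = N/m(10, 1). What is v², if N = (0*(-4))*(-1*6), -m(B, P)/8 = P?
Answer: 0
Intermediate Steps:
m(B, P) = -8*P
N = 0 (N = 0*(-6) = 0)
v = 0 (v = 0/((-8*1)) = 0/(-8) = 0*(-⅛) = 0)
v² = 0² = 0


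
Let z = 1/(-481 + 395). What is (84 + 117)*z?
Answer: -201/86 ≈ -2.3372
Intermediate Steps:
z = -1/86 (z = 1/(-86) = -1/86 ≈ -0.011628)
(84 + 117)*z = (84 + 117)*(-1/86) = 201*(-1/86) = -201/86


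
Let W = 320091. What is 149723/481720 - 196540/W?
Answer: -46752264007/154194236520 ≈ -0.30320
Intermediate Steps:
149723/481720 - 196540/W = 149723/481720 - 196540/320091 = -46752264007/154194236520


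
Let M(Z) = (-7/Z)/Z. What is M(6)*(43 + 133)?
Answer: -308/9 ≈ -34.222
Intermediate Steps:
M(Z) = -7/Z²
M(6)*(43 + 133) = (-7/6²)*(43 + 133) = -7*1/36*176 = -7/36*176 = -308/9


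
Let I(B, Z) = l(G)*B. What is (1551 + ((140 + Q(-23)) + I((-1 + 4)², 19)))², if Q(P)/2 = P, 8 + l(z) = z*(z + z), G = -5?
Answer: 4092529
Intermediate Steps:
l(z) = -8 + 2*z² (l(z) = -8 + z*(z + z) = -8 + z*(2*z) = -8 + 2*z²)
Q(P) = 2*P
I(B, Z) = 42*B (I(B, Z) = (-8 + 2*(-5)²)*B = (-8 + 2*25)*B = (-8 + 50)*B = 42*B)
(1551 + ((140 + Q(-23)) + I((-1 + 4)², 19)))² = (1551 + ((140 + 2*(-23)) + 42*(-1 + 4)²))² = (1551 + ((140 - 46) + 42*3²))² = (1551 + (94 + 42*9))² = (1551 + (94 + 378))² = (1551 + 472)² = 2023² = 4092529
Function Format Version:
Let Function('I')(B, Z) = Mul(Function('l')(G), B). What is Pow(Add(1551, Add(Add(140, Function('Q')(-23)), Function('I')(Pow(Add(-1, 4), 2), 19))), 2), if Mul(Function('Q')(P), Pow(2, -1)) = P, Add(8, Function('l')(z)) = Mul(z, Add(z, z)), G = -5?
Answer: 4092529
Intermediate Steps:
Function('l')(z) = Add(-8, Mul(2, Pow(z, 2))) (Function('l')(z) = Add(-8, Mul(z, Add(z, z))) = Add(-8, Mul(z, Mul(2, z))) = Add(-8, Mul(2, Pow(z, 2))))
Function('Q')(P) = Mul(2, P)
Function('I')(B, Z) = Mul(42, B) (Function('I')(B, Z) = Mul(Add(-8, Mul(2, Pow(-5, 2))), B) = Mul(Add(-8, Mul(2, 25)), B) = Mul(Add(-8, 50), B) = Mul(42, B))
Pow(Add(1551, Add(Add(140, Function('Q')(-23)), Function('I')(Pow(Add(-1, 4), 2), 19))), 2) = Pow(Add(1551, Add(Add(140, Mul(2, -23)), Mul(42, Pow(Add(-1, 4), 2)))), 2) = Pow(Add(1551, Add(Add(140, -46), Mul(42, Pow(3, 2)))), 2) = Pow(Add(1551, Add(94, Mul(42, 9))), 2) = Pow(Add(1551, Add(94, 378)), 2) = Pow(Add(1551, 472), 2) = Pow(2023, 2) = 4092529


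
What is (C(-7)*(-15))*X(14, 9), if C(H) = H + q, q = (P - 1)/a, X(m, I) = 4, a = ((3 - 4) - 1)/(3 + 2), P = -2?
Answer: -30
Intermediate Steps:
a = -⅖ (a = (-1 - 1)/5 = -2*⅕ = -⅖ ≈ -0.40000)
q = 15/2 (q = (-2 - 1)/(-⅖) = -3*(-5/2) = 15/2 ≈ 7.5000)
C(H) = 15/2 + H (C(H) = H + 15/2 = 15/2 + H)
(C(-7)*(-15))*X(14, 9) = ((15/2 - 7)*(-15))*4 = ((½)*(-15))*4 = -15/2*4 = -30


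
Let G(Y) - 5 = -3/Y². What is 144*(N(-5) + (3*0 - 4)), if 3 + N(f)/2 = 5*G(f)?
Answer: 27936/5 ≈ 5587.2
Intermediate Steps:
G(Y) = 5 - 3/Y²
N(f) = 44 - 30/f² (N(f) = -6 + 2*(5*(5 - 3/f²)) = -6 + 2*(25 - 15/f²) = -6 + (50 - 30/f²) = 44 - 30/f²)
144*(N(-5) + (3*0 - 4)) = 144*((44 - 30/(-5)²) + (3*0 - 4)) = 144*((44 - 30*1/25) + (0 - 4)) = 144*((44 - 6/5) - 4) = 144*(214/5 - 4) = 144*(194/5) = 27936/5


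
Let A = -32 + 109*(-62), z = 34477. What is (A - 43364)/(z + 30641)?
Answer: -8359/10853 ≈ -0.77020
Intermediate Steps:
A = -6790 (A = -32 - 6758 = -6790)
(A - 43364)/(z + 30641) = (-6790 - 43364)/(34477 + 30641) = -50154/65118 = -50154*1/65118 = -8359/10853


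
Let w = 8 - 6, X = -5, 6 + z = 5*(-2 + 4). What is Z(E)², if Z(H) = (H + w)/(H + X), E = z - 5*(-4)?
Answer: 676/361 ≈ 1.8726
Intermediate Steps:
z = 4 (z = -6 + 5*(-2 + 4) = -6 + 5*2 = -6 + 10 = 4)
w = 2
E = 24 (E = 4 - 5*(-4) = 4 + 20 = 24)
Z(H) = (2 + H)/(-5 + H) (Z(H) = (H + 2)/(H - 5) = (2 + H)/(-5 + H))
Z(E)² = ((2 + 24)/(-5 + 24))² = (26/19)² = 676/361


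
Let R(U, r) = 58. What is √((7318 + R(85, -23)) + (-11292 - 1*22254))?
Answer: I*√26170 ≈ 161.77*I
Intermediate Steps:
√((7318 + R(85, -23)) + (-11292 - 1*22254)) = √((7318 + 58) + (-11292 - 1*22254)) = √(7376 + (-11292 - 22254)) = √(7376 - 33546) = √(-26170) = I*√26170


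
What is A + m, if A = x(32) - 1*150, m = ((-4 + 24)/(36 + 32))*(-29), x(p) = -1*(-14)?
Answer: -2457/17 ≈ -144.53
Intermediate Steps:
x(p) = 14
m = -145/17 (m = (20/68)*(-29) = (20*(1/68))*(-29) = (5/17)*(-29) = -145/17 ≈ -8.5294)
A = -136 (A = 14 - 1*150 = 14 - 150 = -136)
A + m = -136 - 145/17 = -2457/17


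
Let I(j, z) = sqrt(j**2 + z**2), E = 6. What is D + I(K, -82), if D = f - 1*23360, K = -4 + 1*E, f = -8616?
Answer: -31976 + 58*sqrt(2) ≈ -31894.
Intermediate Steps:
K = 2 (K = -4 + 1*6 = -4 + 6 = 2)
D = -31976 (D = -8616 - 1*23360 = -8616 - 23360 = -31976)
D + I(K, -82) = -31976 + sqrt(2**2 + (-82)**2) = -31976 + sqrt(4 + 6724) = -31976 + sqrt(6728) = -31976 + 58*sqrt(2)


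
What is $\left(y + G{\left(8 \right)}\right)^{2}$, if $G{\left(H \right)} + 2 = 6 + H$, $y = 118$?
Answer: $16900$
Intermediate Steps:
$G{\left(H \right)} = 4 + H$ ($G{\left(H \right)} = -2 + \left(6 + H\right) = 4 + H$)
$\left(y + G{\left(8 \right)}\right)^{2} = \left(118 + \left(4 + 8\right)\right)^{2} = \left(118 + 12\right)^{2} = 130^{2} = 16900$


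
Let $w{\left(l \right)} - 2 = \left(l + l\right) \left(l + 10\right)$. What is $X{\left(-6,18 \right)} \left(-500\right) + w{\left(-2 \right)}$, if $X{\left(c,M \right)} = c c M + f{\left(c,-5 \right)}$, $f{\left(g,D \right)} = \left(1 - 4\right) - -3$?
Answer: $-324030$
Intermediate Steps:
$f{\left(g,D \right)} = 0$ ($f{\left(g,D \right)} = -3 + 3 = 0$)
$X{\left(c,M \right)} = M c^{2}$ ($X{\left(c,M \right)} = c c M + 0 = c^{2} M + 0 = M c^{2} + 0 = M c^{2}$)
$w{\left(l \right)} = 2 + 2 l \left(10 + l\right)$ ($w{\left(l \right)} = 2 + \left(l + l\right) \left(l + 10\right) = 2 + 2 l \left(10 + l\right)$)
$X{\left(-6,18 \right)} \left(-500\right) + w{\left(-2 \right)} = 18 \left(-6\right)^{2} \left(-500\right) + \left(2 + 2 \left(-2\right)^{2} + 20 \left(-2\right)\right) = 18 \cdot 36 \left(-500\right) + \left(2 + 2 \cdot 4 - 40\right) = 648 \left(-500\right) + \left(2 + 8 - 40\right) = -324000 - 30 = -324030$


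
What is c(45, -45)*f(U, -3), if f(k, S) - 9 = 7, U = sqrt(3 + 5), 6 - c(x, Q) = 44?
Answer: -608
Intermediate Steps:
c(x, Q) = -38 (c(x, Q) = 6 - 1*44 = 6 - 44 = -38)
U = 2*sqrt(2) (U = sqrt(8) = 2*sqrt(2) ≈ 2.8284)
f(k, S) = 16 (f(k, S) = 9 + 7 = 16)
c(45, -45)*f(U, -3) = -38*16 = -608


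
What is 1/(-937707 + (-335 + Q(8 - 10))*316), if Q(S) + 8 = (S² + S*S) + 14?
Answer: -1/1039143 ≈ -9.6233e-7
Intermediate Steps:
Q(S) = 6 + 2*S² (Q(S) = -8 + ((S² + S*S) + 14) = -8 + ((S² + S²) + 14) = -8 + (2*S² + 14) = -8 + (14 + 2*S²) = 6 + 2*S²)
1/(-937707 + (-335 + Q(8 - 10))*316) = 1/(-937707 + (-335 + (6 + 2*(8 - 10)²))*316) = 1/(-937707 + (-335 + (6 + 2*(-2)²))*316) = 1/(-937707 + (-335 + (6 + 2*4))*316) = 1/(-937707 + (-335 + (6 + 8))*316) = 1/(-937707 + (-335 + 14)*316) = 1/(-937707 - 321*316) = 1/(-937707 - 101436) = 1/(-1039143) = -1/1039143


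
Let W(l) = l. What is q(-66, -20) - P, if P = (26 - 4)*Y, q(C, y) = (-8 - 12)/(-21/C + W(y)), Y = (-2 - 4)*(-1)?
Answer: -56716/433 ≈ -130.98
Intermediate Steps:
Y = 6 (Y = -6*(-1) = 6)
q(C, y) = -20/(y - 21/C) (q(C, y) = (-8 - 12)/(-21/C + y) = -20/(y - 21/C))
P = 132 (P = (26 - 4)*6 = 22*6 = 132)
q(-66, -20) - P = -20*(-66)/(-21 - 66*(-20)) - 1*132 = -20*(-66)/(-21 + 1320) - 132 = -20*(-66)/1299 - 132 = -20*(-66)*1/1299 - 132 = 440/433 - 132 = -56716/433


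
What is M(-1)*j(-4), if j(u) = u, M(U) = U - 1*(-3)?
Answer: -8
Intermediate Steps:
M(U) = 3 + U (M(U) = U + 3 = 3 + U)
M(-1)*j(-4) = (3 - 1)*(-4) = 2*(-4) = -8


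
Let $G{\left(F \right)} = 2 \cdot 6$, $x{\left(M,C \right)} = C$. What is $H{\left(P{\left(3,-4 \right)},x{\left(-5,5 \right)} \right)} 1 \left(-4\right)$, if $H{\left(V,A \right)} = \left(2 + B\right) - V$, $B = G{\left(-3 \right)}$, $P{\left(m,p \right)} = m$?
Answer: $-44$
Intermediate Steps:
$G{\left(F \right)} = 12$
$B = 12$
$H{\left(V,A \right)} = 14 - V$ ($H{\left(V,A \right)} = \left(2 + 12\right) - V = 14 - V$)
$H{\left(P{\left(3,-4 \right)},x{\left(-5,5 \right)} \right)} 1 \left(-4\right) = \left(14 - 3\right) 1 \left(-4\right) = 11 \cdot 1 \left(-4\right) = 11 \left(-4\right) = -44$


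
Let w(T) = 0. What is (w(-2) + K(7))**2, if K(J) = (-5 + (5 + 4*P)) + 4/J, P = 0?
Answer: 16/49 ≈ 0.32653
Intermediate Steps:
K(J) = 4/J (K(J) = (-5 + (5 + 4*0)) + 4/J = (-5 + (5 + 0)) + 4/J = (-5 + 5) + 4/J = 0 + 4/J = 4/J)
(w(-2) + K(7))**2 = (0 + 4/7)**2 = (4/7)**2 = 16/49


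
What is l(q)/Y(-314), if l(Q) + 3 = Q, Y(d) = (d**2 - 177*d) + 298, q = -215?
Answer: -109/77236 ≈ -0.0014113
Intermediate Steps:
Y(d) = 298 + d**2 - 177*d
l(Q) = -3 + Q
l(q)/Y(-314) = (-3 - 215)/(298 + (-314)**2 - 177*(-314)) = -218/(298 + 98596 + 55578) = -218/154472 = -218*1/154472 = -109/77236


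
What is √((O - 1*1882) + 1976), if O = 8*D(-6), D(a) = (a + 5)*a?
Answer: √142 ≈ 11.916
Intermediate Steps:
D(a) = a*(5 + a) (D(a) = (5 + a)*a = a*(5 + a))
O = 48 (O = 8*(-6*(5 - 6)) = 8*(-6*(-1)) = 8*6 = 48)
√((O - 1*1882) + 1976) = √((48 - 1*1882) + 1976) = √((48 - 1882) + 1976) = √(-1834 + 1976) = √142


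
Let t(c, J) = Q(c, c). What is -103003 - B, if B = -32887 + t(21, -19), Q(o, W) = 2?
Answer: -70118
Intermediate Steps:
t(c, J) = 2
B = -32885 (B = -32887 + 2 = -32885)
-103003 - B = -103003 - 1*(-32885) = -103003 + 32885 = -70118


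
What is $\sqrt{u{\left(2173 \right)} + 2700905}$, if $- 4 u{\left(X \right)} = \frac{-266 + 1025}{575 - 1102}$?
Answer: $\frac{7 \sqrt{61234264877}}{1054} \approx 1643.4$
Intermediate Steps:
$u{\left(X \right)} = \frac{759}{2108}$ ($u{\left(X \right)} = - \frac{\left(-266 + 1025\right) \frac{1}{575 - 1102}}{4} = - \frac{759 \frac{1}{-527}}{4} = - \frac{759 \left(- \frac{1}{527}\right)}{4} = \left(- \frac{1}{4}\right) \left(- \frac{759}{527}\right) = \frac{759}{2108}$)
$\sqrt{u{\left(2173 \right)} + 2700905} = \sqrt{\frac{759}{2108} + 2700905} = \sqrt{\frac{5693508499}{2108}} = \frac{7 \sqrt{61234264877}}{1054}$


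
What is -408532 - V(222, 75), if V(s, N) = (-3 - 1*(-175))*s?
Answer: -446716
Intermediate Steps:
V(s, N) = 172*s (V(s, N) = (-3 + 175)*s = 172*s)
-408532 - V(222, 75) = -408532 - 172*222 = -408532 - 1*38184 = -408532 - 38184 = -446716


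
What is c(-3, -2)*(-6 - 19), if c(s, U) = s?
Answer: 75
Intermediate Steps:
c(-3, -2)*(-6 - 19) = -3*(-6 - 19) = -3*(-25) = 75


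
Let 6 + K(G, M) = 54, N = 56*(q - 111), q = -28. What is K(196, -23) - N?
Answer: 7832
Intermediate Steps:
N = -7784 (N = 56*(-28 - 111) = 56*(-139) = -7784)
K(G, M) = 48 (K(G, M) = -6 + 54 = 48)
K(196, -23) - N = 48 - 1*(-7784) = 48 + 7784 = 7832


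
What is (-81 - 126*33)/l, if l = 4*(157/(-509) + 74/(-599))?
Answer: 430810983/175612 ≈ 2453.2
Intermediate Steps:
l = -526836/304891 (l = 4*(157*(-1/509) + 74*(-1/599)) = 4*(-157/509 - 74/599) = 4*(-131709/304891) = -526836/304891 ≈ -1.7279)
(-81 - 126*33)/l = (-81 - 126*33)/(-526836/304891) = (-81 - 4158)*(-304891/526836) = -4239*(-304891/526836) = 430810983/175612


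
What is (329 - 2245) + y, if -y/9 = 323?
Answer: -4823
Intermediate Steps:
y = -2907 (y = -9*323 = -2907)
(329 - 2245) + y = (329 - 2245) - 2907 = -1916 - 2907 = -4823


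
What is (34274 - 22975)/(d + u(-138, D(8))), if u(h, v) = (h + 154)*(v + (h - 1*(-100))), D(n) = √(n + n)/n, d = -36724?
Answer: -11299/37324 ≈ -0.30273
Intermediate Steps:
D(n) = √2/√n (D(n) = √(2*n)/n = (√2*√n)/n = √2/√n)
u(h, v) = (154 + h)*(100 + h + v) (u(h, v) = (154 + h)*(v + (h + 100)) = (154 + h)*(v + (100 + h)) = (154 + h)*(100 + h + v))
(34274 - 22975)/(d + u(-138, D(8))) = (34274 - 22975)/(-36724 + (15400 + (-138)² + 154*(√2/√8) + 254*(-138) - 138*√2/√8)) = 11299/(-36724 + (15400 + 19044 + 154*(√2*(√2/4)) - 35052 - 138*√2*√2/4)) = 11299/(-36724 + (15400 + 19044 + 154*(½) - 35052 - 138*½)) = 11299/(-36724 + (15400 + 19044 + 77 - 35052 - 69)) = 11299/(-36724 - 600) = 11299/(-37324) = 11299*(-1/37324) = -11299/37324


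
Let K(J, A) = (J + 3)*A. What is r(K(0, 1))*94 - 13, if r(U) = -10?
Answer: -953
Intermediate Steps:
K(J, A) = A*(3 + J) (K(J, A) = (3 + J)*A = A*(3 + J))
r(K(0, 1))*94 - 13 = -10*94 - 13 = -940 - 13 = -953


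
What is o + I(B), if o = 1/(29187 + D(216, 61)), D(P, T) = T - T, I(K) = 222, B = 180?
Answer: 6479515/29187 ≈ 222.00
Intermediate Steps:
D(P, T) = 0
o = 1/29187 (o = 1/(29187 + 0) = 1/29187 ≈ 3.4262e-5)
o + I(B) = 1/29187 + 222 = 6479515/29187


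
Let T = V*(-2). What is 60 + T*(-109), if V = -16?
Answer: -3428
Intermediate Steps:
T = 32 (T = -16*(-2) = 32)
60 + T*(-109) = 60 + 32*(-109) = 60 - 3488 = -3428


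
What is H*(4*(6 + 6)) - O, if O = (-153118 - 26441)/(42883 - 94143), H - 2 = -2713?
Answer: -6670540839/51260 ≈ -1.3013e+5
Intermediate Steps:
H = -2711 (H = 2 - 2713 = -2711)
O = 179559/51260 (O = -179559/(-51260) = -179559*(-1/51260) = 179559/51260 ≈ 3.5029)
H*(4*(6 + 6)) - O = -10844*(6 + 6) - 1*179559/51260 = -10844*12 - 179559/51260 = -2711*48 - 179559/51260 = -130128 - 179559/51260 = -6670540839/51260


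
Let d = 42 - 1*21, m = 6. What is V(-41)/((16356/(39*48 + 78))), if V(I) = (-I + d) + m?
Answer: 11050/1363 ≈ 8.1071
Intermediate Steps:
d = 21 (d = 42 - 21 = 21)
V(I) = 27 - I (V(I) = (-I + 21) + 6 = (21 - I) + 6 = 27 - I)
V(-41)/((16356/(39*48 + 78))) = (27 - 1*(-41))/((16356/(39*48 + 78))) = (27 + 41)/((16356/(1872 + 78))) = 68/((16356/1950)) = 68/((16356*(1/1950))) = 68/(2726/325) = 68*(325/2726) = 11050/1363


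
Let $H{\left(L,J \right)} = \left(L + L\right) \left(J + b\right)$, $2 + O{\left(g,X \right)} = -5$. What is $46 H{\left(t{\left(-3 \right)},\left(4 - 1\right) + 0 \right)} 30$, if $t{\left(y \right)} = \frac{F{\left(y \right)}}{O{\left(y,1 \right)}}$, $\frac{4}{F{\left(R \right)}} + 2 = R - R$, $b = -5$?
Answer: $- \frac{11040}{7} \approx -1577.1$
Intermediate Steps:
$F{\left(R \right)} = -2$ ($F{\left(R \right)} = \frac{4}{-2 + \left(R - R\right)} = \frac{4}{-2 + 0} = \frac{4}{-2} = 4 \left(- \frac{1}{2}\right) = -2$)
$O{\left(g,X \right)} = -7$ ($O{\left(g,X \right)} = -2 - 5 = -7$)
$t{\left(y \right)} = \frac{2}{7}$ ($t{\left(y \right)} = - \frac{2}{-7} = \left(-2\right) \left(- \frac{1}{7}\right) = \frac{2}{7}$)
$H{\left(L,J \right)} = 2 L \left(-5 + J\right)$ ($H{\left(L,J \right)} = \left(L + L\right) \left(J - 5\right) = 2 L \left(-5 + J\right)$)
$46 H{\left(t{\left(-3 \right)},\left(4 - 1\right) + 0 \right)} 30 = 46 \cdot 2 \cdot \frac{2}{7} \left(-5 + \left(\left(4 - 1\right) + 0\right)\right) 30 = 46 \cdot 2 \cdot \frac{2}{7} \left(-5 + \left(3 + 0\right)\right) 30 = 46 \cdot 2 \cdot \frac{2}{7} \left(-5 + 3\right) 30 = 46 \cdot 2 \cdot \frac{2}{7} \left(-2\right) 30 = 46 \left(- \frac{8}{7}\right) 30 = \left(- \frac{368}{7}\right) 30 = - \frac{11040}{7}$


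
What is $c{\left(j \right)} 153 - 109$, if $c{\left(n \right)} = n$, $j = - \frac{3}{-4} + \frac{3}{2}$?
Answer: $\frac{941}{4} \approx 235.25$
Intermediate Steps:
$j = \frac{9}{4}$ ($j = \left(-3\right) \left(- \frac{1}{4}\right) + 3 \cdot \frac{1}{2} = \frac{3}{4} + \frac{3}{2} = \frac{9}{4} \approx 2.25$)
$c{\left(j \right)} 153 - 109 = \frac{9}{4} \cdot 153 - 109 = \frac{1377}{4} - 109 = \frac{941}{4}$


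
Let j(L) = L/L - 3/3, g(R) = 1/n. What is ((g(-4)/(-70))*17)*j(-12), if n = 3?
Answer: 0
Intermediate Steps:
g(R) = ⅓ (g(R) = 1/3 = ⅓)
j(L) = 0 (j(L) = 1 - 3*⅓ = 1 - 1 = 0)
((g(-4)/(-70))*17)*j(-12) = (((⅓)/(-70))*17)*0 = (((⅓)*(-1/70))*17)*0 = -1/210*17*0 = -17/210*0 = 0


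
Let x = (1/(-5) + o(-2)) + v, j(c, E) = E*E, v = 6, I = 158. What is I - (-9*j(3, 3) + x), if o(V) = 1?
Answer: 1161/5 ≈ 232.20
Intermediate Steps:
j(c, E) = E**2
x = 34/5 (x = (1/(-5) + 1) + 6 = (-1/5 + 1) + 6 = 4/5 + 6 = 34/5 ≈ 6.8000)
I - (-9*j(3, 3) + x) = 158 - (-9*3**2 + 34/5) = 158 - (-9*9 + 34/5) = 158 - (-81 + 34/5) = 158 - 1*(-371/5) = 158 + 371/5 = 1161/5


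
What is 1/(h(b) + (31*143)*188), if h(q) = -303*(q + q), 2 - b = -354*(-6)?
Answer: 1/2119336 ≈ 4.7185e-7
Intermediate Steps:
b = -2122 (b = 2 - (-354)*(-6) = 2 - 1*2124 = 2 - 2124 = -2122)
h(q) = -606*q
1/(h(b) + (31*143)*188) = 1/(-606*(-2122) + (31*143)*188) = 1/(1285932 + 4433*188) = 1/(1285932 + 833404) = 1/2119336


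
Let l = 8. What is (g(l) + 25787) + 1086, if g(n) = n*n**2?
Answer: 27385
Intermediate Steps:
g(n) = n**3
(g(l) + 25787) + 1086 = (8**3 + 25787) + 1086 = (512 + 25787) + 1086 = 26299 + 1086 = 27385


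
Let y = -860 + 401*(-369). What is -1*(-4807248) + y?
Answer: 4658419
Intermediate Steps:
y = -148829 (y = -860 - 147969 = -148829)
-1*(-4807248) + y = -1*(-4807248) - 148829 = 4807248 - 148829 = 4658419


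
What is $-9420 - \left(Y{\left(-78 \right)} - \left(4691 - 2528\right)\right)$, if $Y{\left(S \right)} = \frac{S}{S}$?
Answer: $-7258$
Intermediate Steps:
$Y{\left(S \right)} = 1$
$-9420 - \left(Y{\left(-78 \right)} - \left(4691 - 2528\right)\right) = -9420 - \left(1 - \left(4691 - 2528\right)\right) = -9420 - \left(1 - 2163\right) = -9420 - -2162 = -9420 + 2162 = -7258$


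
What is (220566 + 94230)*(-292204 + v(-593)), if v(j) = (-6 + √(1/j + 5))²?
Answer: -54539244357360/593 - 7555104*√439413/593 ≈ -9.1980e+10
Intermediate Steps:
v(j) = (-6 + √(5 + 1/j))²
(220566 + 94230)*(-292204 + v(-593)) = (220566 + 94230)*(-292204 + (-6 + √(5 + 1/(-593)))²) = 314796*(-292204 + (-6 + √(5 - 1/593))²) = 314796*(-292204 + (-6 + √(2964/593))²) = 314796*(-292204 + (-6 + 2*√439413/593)²) = -91984650384 + 314796*(-6 + 2*√439413/593)²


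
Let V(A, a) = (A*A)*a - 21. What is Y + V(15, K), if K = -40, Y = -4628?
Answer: -13649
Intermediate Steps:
V(A, a) = -21 + a*A² (V(A, a) = A²*a - 21 = a*A² - 21 = -21 + a*A²)
Y + V(15, K) = -4628 + (-21 - 40*15²) = -4628 + (-21 - 40*225) = -4628 + (-21 - 9000) = -4628 - 9021 = -13649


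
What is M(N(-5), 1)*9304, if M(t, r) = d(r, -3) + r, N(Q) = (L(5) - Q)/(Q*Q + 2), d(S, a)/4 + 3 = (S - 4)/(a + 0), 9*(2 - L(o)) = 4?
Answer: -65128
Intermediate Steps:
L(o) = 14/9 (L(o) = 2 - 1/9*4 = 2 - 4/9 = 14/9)
d(S, a) = -12 + 4*(-4 + S)/a (d(S, a) = -12 + 4*((S - 4)/(a + 0)) = -12 + 4*((-4 + S)/a) = -12 + 4*(-4 + S)/a)
N(Q) = (14/9 - Q)/(2 + Q**2) (N(Q) = (14/9 - Q)/(Q*Q + 2) = (14/9 - Q)/(Q**2 + 2) = (14/9 - Q)/(2 + Q**2))
M(t, r) = -20/3 - r/3 (M(t, r) = 4*(-4 + r - 3*(-3))/(-3) + r = 4*(-1/3)*(-4 + r + 9) + r = 4*(-1/3)*(5 + r) + r = (-20/3 - 4*r/3) + r = -20/3 - r/3)
M(N(-5), 1)*9304 = (-20/3 - 1/3*1)*9304 = (-20/3 - 1/3)*9304 = -7*9304 = -65128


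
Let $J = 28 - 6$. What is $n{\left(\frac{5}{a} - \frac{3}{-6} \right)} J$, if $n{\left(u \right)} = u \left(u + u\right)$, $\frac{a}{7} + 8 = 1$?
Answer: $\frac{16731}{2401} \approx 6.9683$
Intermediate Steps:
$a = -49$ ($a = -56 + 7 \cdot 1 = -56 + 7 = -49$)
$J = 22$
$n{\left(u \right)} = 2 u^{2}$ ($n{\left(u \right)} = u 2 u = 2 u^{2}$)
$n{\left(\frac{5}{a} - \frac{3}{-6} \right)} J = 2 \left(\frac{5}{-49} - \frac{3}{-6}\right)^{2} \cdot 22 = 2 \left(5 \left(- \frac{1}{49}\right) - - \frac{1}{2}\right)^{2} \cdot 22 = 2 \left(- \frac{5}{49} + \frac{1}{2}\right)^{2} \cdot 22 = 2 \left(\frac{39}{98}\right)^{2} \cdot 22 = 2 \cdot \frac{1521}{9604} \cdot 22 = \frac{1521}{4802} \cdot 22 = \frac{16731}{2401}$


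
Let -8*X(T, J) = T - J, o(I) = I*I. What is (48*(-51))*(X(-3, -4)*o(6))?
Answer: 11016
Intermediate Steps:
o(I) = I²
X(T, J) = -T/8 + J/8 (X(T, J) = -(T - J)/8 = -T/8 + J/8)
(48*(-51))*(X(-3, -4)*o(6)) = (48*(-51))*((-⅛*(-3) + (⅛)*(-4))*6²) = -2448*(3/8 - ½)*36 = -(-306)*36 = -2448*(-9/2) = 11016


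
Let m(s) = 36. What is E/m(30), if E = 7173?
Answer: 797/4 ≈ 199.25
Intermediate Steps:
E/m(30) = 7173/36 = 7173*(1/36) = 797/4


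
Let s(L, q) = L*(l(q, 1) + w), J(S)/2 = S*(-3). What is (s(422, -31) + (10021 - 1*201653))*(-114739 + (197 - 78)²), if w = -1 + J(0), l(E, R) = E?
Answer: 20632168608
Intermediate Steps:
J(S) = -6*S (J(S) = 2*(S*(-3)) = 2*(-3*S) = -6*S)
w = -1 (w = -1 - 6*0 = -1 + 0 = -1)
s(L, q) = L*(-1 + q) (s(L, q) = L*(q - 1) = L*(-1 + q))
(s(422, -31) + (10021 - 1*201653))*(-114739 + (197 - 78)²) = (422*(-1 - 31) + (10021 - 1*201653))*(-114739 + (197 - 78)²) = (422*(-32) + (10021 - 201653))*(-114739 + 119²) = (-13504 - 191632)*(-114739 + 14161) = -205136*(-100578) = 20632168608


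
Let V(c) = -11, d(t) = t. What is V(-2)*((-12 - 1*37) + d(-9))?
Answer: 638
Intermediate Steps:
V(-2)*((-12 - 1*37) + d(-9)) = -11*((-12 - 1*37) - 9) = -11*((-12 - 37) - 9) = -11*(-49 - 9) = -11*(-58) = 638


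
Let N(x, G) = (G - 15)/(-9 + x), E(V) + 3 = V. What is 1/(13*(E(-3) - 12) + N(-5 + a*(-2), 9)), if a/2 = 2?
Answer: -11/2571 ≈ -0.0042785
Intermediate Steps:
a = 4 (a = 2*2 = 4)
E(V) = -3 + V
N(x, G) = (-15 + G)/(-9 + x)
1/(13*(E(-3) - 12) + N(-5 + a*(-2), 9)) = 1/(13*((-3 - 3) - 12) + (-15 + 9)/(-9 + (-5 + 4*(-2)))) = 1/(13*(-6 - 12) - 6/(-9 + (-5 - 8))) = 1/(13*(-18) - 6/(-9 - 13)) = 1/(-234 - 6/(-22)) = 1/(-234 - 1/22*(-6)) = 1/(-234 + 3/11) = 1/(-2571/11) = -11/2571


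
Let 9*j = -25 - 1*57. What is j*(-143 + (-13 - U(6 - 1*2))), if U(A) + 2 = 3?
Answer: 12874/9 ≈ 1430.4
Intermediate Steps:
U(A) = 1 (U(A) = -2 + 3 = 1)
j = -82/9 (j = (-25 - 1*57)/9 = (-25 - 57)/9 = (⅑)*(-82) = -82/9 ≈ -9.1111)
j*(-143 + (-13 - U(6 - 1*2))) = -82*(-143 + (-13 - 1*1))/9 = -82*(-143 + (-13 - 1))/9 = -82*(-143 - 14)/9 = -82/9*(-157) = 12874/9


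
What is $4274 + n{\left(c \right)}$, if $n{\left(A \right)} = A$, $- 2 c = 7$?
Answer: $\frac{8541}{2} \approx 4270.5$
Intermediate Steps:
$c = - \frac{7}{2}$ ($c = \left(- \frac{1}{2}\right) 7 = - \frac{7}{2} \approx -3.5$)
$4274 + n{\left(c \right)} = 4274 - \frac{7}{2} = \frac{8541}{2}$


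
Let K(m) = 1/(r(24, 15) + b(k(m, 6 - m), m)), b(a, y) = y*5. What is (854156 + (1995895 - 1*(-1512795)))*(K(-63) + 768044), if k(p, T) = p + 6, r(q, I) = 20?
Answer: 988503015138234/295 ≈ 3.3509e+12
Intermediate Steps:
k(p, T) = 6 + p
b(a, y) = 5*y
K(m) = 1/(20 + 5*m)
(854156 + (1995895 - 1*(-1512795)))*(K(-63) + 768044) = (854156 + (1995895 - 1*(-1512795)))*(1/(5*(4 - 63)) + 768044) = (854156 + (1995895 + 1512795))*((⅕)/(-59) + 768044) = (854156 + 3508690)*((⅕)*(-1/59) + 768044) = 4362846*(-1/295 + 768044) = 4362846*(226572979/295) = 988503015138234/295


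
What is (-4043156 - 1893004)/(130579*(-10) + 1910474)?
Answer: -1484040/151171 ≈ -9.8170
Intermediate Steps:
(-4043156 - 1893004)/(130579*(-10) + 1910474) = -5936160/(-1305790 + 1910474) = -5936160/604684 = -5936160*1/604684 = -1484040/151171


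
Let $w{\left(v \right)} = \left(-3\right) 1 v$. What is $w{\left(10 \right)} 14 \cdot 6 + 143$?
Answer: $-2377$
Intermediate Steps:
$w{\left(v \right)} = - 3 v$
$w{\left(10 \right)} 14 \cdot 6 + 143 = \left(-3\right) 10 \cdot 14 \cdot 6 + 143 = \left(-30\right) 84 + 143 = -2520 + 143 = -2377$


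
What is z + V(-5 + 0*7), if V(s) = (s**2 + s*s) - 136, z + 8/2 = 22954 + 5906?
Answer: 28770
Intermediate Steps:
z = 28856 (z = -4 + (22954 + 5906) = -4 + 28860 = 28856)
V(s) = -136 + 2*s**2 (V(s) = (s**2 + s**2) - 136 = 2*s**2 - 136 = -136 + 2*s**2)
z + V(-5 + 0*7) = 28856 + (-136 + 2*(-5 + 0*7)**2) = 28856 + (-136 + 2*(-5 + 0)**2) = 28856 + (-136 + 2*(-5)**2) = 28856 + (-136 + 2*25) = 28856 + (-136 + 50) = 28856 - 86 = 28770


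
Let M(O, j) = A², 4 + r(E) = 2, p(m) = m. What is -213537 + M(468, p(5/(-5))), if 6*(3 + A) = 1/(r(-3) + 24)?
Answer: -3720512663/17424 ≈ -2.1353e+5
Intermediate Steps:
r(E) = -2 (r(E) = -4 + 2 = -2)
A = -395/132 (A = -3 + 1/(6*(-2 + 24)) = -3 + (⅙)/22 = -3 + (⅙)*(1/22) = -3 + 1/132 = -395/132 ≈ -2.9924)
M(O, j) = 156025/17424 (M(O, j) = (-395/132)² = 156025/17424)
-213537 + M(468, p(5/(-5))) = -213537 + 156025/17424 = -3720512663/17424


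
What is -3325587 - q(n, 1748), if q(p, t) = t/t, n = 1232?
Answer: -3325588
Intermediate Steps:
q(p, t) = 1
-3325587 - q(n, 1748) = -3325587 - 1*1 = -3325587 - 1 = -3325588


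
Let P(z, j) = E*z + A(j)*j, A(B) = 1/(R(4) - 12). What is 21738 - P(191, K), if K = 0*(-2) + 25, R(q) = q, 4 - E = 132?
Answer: 369513/8 ≈ 46189.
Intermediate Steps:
E = -128 (E = 4 - 1*132 = 4 - 132 = -128)
A(B) = -⅛ (A(B) = 1/(4 - 12) = 1/(-8) = -⅛)
K = 25 (K = 0 + 25 = 25)
P(z, j) = -128*z - j/8
21738 - P(191, K) = 21738 - (-128*191 - ⅛*25) = 21738 - (-24448 - 25/8) = 21738 - 1*(-195609/8) = 21738 + 195609/8 = 369513/8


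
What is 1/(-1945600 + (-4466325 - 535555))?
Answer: -1/6947480 ≈ -1.4394e-7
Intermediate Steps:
1/(-1945600 + (-4466325 - 535555)) = 1/(-1945600 - 5001880) = 1/(-6947480) = -1/6947480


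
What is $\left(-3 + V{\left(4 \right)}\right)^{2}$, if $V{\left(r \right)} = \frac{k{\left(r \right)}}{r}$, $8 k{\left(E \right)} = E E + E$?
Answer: $\frac{361}{64} \approx 5.6406$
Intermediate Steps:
$k{\left(E \right)} = \frac{E}{8} + \frac{E^{2}}{8}$ ($k{\left(E \right)} = \frac{E E + E}{8} = \frac{E^{2} + E}{8} = \frac{E + E^{2}}{8} = \frac{E}{8} + \frac{E^{2}}{8}$)
$V{\left(r \right)} = \frac{1}{8} + \frac{r}{8}$ ($V{\left(r \right)} = \frac{\frac{1}{8} r \left(1 + r\right)}{r} = \frac{1}{8} + \frac{r}{8}$)
$\left(-3 + V{\left(4 \right)}\right)^{2} = \left(-3 + \left(\frac{1}{8} + \frac{1}{8} \cdot 4\right)\right)^{2} = \left(-3 + \left(\frac{1}{8} + \frac{1}{2}\right)\right)^{2} = \left(-3 + \frac{5}{8}\right)^{2} = \left(- \frac{19}{8}\right)^{2} = \frac{361}{64}$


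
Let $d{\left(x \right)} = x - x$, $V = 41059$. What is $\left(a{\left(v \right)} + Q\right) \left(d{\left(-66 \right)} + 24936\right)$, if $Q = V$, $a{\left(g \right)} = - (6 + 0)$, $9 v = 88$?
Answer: $1023697608$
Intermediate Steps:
$v = \frac{88}{9}$ ($v = \frac{1}{9} \cdot 88 = \frac{88}{9} \approx 9.7778$)
$d{\left(x \right)} = 0$
$a{\left(g \right)} = -6$ ($a{\left(g \right)} = \left(-1\right) 6 = -6$)
$Q = 41059$
$\left(a{\left(v \right)} + Q\right) \left(d{\left(-66 \right)} + 24936\right) = \left(-6 + 41059\right) \left(0 + 24936\right) = 41053 \cdot 24936 = 1023697608$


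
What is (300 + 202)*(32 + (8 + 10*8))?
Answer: 60240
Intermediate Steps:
(300 + 202)*(32 + (8 + 10*8)) = 502*(32 + (8 + 80)) = 502*(32 + 88) = 502*120 = 60240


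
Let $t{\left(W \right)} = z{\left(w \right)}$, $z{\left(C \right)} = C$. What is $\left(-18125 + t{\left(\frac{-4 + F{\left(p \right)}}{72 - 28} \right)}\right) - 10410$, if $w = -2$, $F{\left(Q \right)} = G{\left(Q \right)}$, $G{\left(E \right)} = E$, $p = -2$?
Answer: $-28537$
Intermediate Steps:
$F{\left(Q \right)} = Q$
$t{\left(W \right)} = -2$
$\left(-18125 + t{\left(\frac{-4 + F{\left(p \right)}}{72 - 28} \right)}\right) - 10410 = \left(-18125 - 2\right) - 10410 = -18127 - 10410 = -28537$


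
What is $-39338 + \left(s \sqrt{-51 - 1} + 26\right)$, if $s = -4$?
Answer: $-39312 - 8 i \sqrt{13} \approx -39312.0 - 28.844 i$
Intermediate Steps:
$-39338 + \left(s \sqrt{-51 - 1} + 26\right) = -39338 + \left(- 4 \sqrt{-51 - 1} + 26\right) = -39338 + \left(- 4 \sqrt{-52} + 26\right) = -39338 + \left(- 4 \cdot 2 i \sqrt{13} + 26\right) = -39338 + \left(- 8 i \sqrt{13} + 26\right) = -39338 + \left(26 - 8 i \sqrt{13}\right) = -39312 - 8 i \sqrt{13}$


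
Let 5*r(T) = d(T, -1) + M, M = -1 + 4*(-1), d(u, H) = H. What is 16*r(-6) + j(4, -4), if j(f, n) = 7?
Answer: -61/5 ≈ -12.200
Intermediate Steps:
M = -5 (M = -1 - 4 = -5)
r(T) = -6/5 (r(T) = (-1 - 5)/5 = (⅕)*(-6) = -6/5)
16*r(-6) + j(4, -4) = 16*(-6/5) + 7 = -96/5 + 7 = -61/5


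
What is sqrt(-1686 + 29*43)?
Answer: I*sqrt(439) ≈ 20.952*I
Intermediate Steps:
sqrt(-1686 + 29*43) = sqrt(-1686 + 1247) = sqrt(-439) = I*sqrt(439)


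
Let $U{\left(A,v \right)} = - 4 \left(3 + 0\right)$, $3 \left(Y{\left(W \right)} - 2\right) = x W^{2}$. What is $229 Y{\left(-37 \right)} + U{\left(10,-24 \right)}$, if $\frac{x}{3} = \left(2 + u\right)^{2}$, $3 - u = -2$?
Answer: $15361995$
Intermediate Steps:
$u = 5$ ($u = 3 - -2 = 3 + 2 = 5$)
$x = 147$ ($x = 3 \left(2 + 5\right)^{2} = 3 \cdot 7^{2} = 3 \cdot 49 = 147$)
$Y{\left(W \right)} = 2 + 49 W^{2}$ ($Y{\left(W \right)} = 2 + \frac{147 W^{2}}{3} = 2 + 49 W^{2}$)
$U{\left(A,v \right)} = -12$ ($U{\left(A,v \right)} = \left(-4\right) 3 = -12$)
$229 Y{\left(-37 \right)} + U{\left(10,-24 \right)} = 229 \left(2 + 49 \left(-37\right)^{2}\right) - 12 = 229 \left(2 + 49 \cdot 1369\right) - 12 = 229 \left(2 + 67081\right) - 12 = 229 \cdot 67083 - 12 = 15362007 - 12 = 15361995$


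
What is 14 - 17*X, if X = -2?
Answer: 48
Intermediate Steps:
14 - 17*X = 14 - 17*(-2) = 14 + 34 = 48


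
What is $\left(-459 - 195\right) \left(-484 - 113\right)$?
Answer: $390438$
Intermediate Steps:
$\left(-459 - 195\right) \left(-484 - 113\right) = \left(-654\right) \left(-597\right) = 390438$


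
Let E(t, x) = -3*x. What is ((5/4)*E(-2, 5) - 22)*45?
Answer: -7335/4 ≈ -1833.8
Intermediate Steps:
((5/4)*E(-2, 5) - 22)*45 = ((5/4)*(-3*5) - 22)*45 = (((1/4)*5)*(-15) - 22)*45 = ((5/4)*(-15) - 22)*45 = (-75/4 - 22)*45 = -163/4*45 = -7335/4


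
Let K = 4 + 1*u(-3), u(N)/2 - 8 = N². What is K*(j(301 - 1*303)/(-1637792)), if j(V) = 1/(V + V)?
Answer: 19/3275584 ≈ 5.8005e-6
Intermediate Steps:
u(N) = 16 + 2*N²
j(V) = 1/(2*V)
K = 38 (K = 4 + 1*(16 + 2*(-3)²) = 4 + 1*(16 + 2*9) = 4 + 1*(16 + 18) = 4 + 1*34 = 4 + 34 = 38)
K*(j(301 - 1*303)/(-1637792)) = 38*((1/(2*(301 - 1*303)))/(-1637792)) = 38*((1/(2*(301 - 303)))*(-1/1637792)) = 38*(((½)/(-2))*(-1/1637792)) = 38*(((½)*(-½))*(-1/1637792)) = 38*(-¼*(-1/1637792)) = 38*(1/6551168) = 19/3275584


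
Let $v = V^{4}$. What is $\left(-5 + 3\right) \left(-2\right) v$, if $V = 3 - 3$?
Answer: $0$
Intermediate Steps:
$V = 0$ ($V = 3 - 3 = 0$)
$v = 0$ ($v = 0^{4} = 0$)
$\left(-5 + 3\right) \left(-2\right) v = \left(-5 + 3\right) \left(-2\right) 0 = \left(-2\right) \left(-2\right) 0 = 4 \cdot 0 = 0$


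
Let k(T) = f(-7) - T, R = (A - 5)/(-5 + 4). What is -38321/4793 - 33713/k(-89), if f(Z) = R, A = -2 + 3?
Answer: -165150262/445749 ≈ -370.50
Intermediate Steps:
A = 1
R = 4 (R = (1 - 5)/(-5 + 4) = -4/(-1) = -4*(-1) = 4)
f(Z) = 4
k(T) = 4 - T
-38321/4793 - 33713/k(-89) = -38321/4793 - 33713/(4 - 1*(-89)) = -38321*1/4793 - 33713/(4 + 89) = -38321/4793 - 33713/93 = -165150262/445749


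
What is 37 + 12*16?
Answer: 229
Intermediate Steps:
37 + 12*16 = 37 + 192 = 229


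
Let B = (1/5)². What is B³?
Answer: 1/15625 ≈ 6.4000e-5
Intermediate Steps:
B = 1/25 (B = (⅕)² = 1/25 ≈ 0.040000)
B³ = (1/25)³ = 1/15625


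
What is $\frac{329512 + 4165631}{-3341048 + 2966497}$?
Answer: $- \frac{4495143}{374551} \approx -12.001$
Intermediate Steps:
$\frac{329512 + 4165631}{-3341048 + 2966497} = \frac{4495143}{-374551} = 4495143 \left(- \frac{1}{374551}\right) = - \frac{4495143}{374551}$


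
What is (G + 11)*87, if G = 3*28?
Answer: 8265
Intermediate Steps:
G = 84
(G + 11)*87 = (84 + 11)*87 = 95*87 = 8265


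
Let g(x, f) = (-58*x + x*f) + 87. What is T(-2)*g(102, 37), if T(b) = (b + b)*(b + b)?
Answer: -32880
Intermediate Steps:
g(x, f) = 87 - 58*x + f*x (g(x, f) = (-58*x + f*x) + 87 = 87 - 58*x + f*x)
T(b) = 4*b**2 (T(b) = (2*b)*(2*b) = 4*b**2)
T(-2)*g(102, 37) = (4*(-2)**2)*(87 - 58*102 + 37*102) = (4*4)*(87 - 5916 + 3774) = 16*(-2055) = -32880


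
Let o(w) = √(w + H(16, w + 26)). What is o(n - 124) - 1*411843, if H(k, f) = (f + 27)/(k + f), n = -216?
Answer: -411843 + I*√30107834/298 ≈ -4.1184e+5 + 18.413*I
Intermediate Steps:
H(k, f) = (27 + f)/(f + k)
o(w) = √(w + (53 + w)/(42 + w)) (o(w) = √(w + (27 + (w + 26))/((w + 26) + 16)) = √(w + (27 + (26 + w))/((26 + w) + 16)) = √(w + (53 + w)/(42 + w)))
o(n - 124) - 1*411843 = √((53 + (-216 - 124) + (-216 - 124)*(42 + (-216 - 124)))/(42 + (-216 - 124))) - 1*411843 = √((53 - 340 - 340*(42 - 340))/(42 - 340)) - 411843 = √((53 - 340 - 340*(-298))/(-298)) - 411843 = √(-(53 - 340 + 101320)/298) - 411843 = √(-1/298*101033) - 411843 = √(-101033/298) - 411843 = I*√30107834/298 - 411843 = -411843 + I*√30107834/298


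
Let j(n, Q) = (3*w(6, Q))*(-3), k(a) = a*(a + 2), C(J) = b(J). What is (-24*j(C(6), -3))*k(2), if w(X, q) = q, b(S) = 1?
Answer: -5184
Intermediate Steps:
C(J) = 1
k(a) = a*(2 + a)
j(n, Q) = -9*Q (j(n, Q) = (3*Q)*(-3) = -9*Q)
(-24*j(C(6), -3))*k(2) = (-(-216)*(-3))*(2*(2 + 2)) = (-24*27)*(2*4) = -648*8 = -5184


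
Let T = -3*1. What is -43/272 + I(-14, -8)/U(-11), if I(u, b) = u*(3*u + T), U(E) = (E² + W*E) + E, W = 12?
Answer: -86153/2992 ≈ -28.794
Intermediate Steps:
U(E) = E² + 13*E (U(E) = (E² + 12*E) + E = E² + 13*E)
T = -3
I(u, b) = u*(-3 + 3*u) (I(u, b) = u*(3*u - 3) = u*(-3 + 3*u))
-43/272 + I(-14, -8)/U(-11) = -43/272 + (3*(-14)*(-1 - 14))/((-11*(13 - 11))) = -43*1/272 + (3*(-14)*(-15))/((-11*2)) = -43/272 + 630/(-22) = -43/272 + 630*(-1/22) = -43/272 - 315/11 = -86153/2992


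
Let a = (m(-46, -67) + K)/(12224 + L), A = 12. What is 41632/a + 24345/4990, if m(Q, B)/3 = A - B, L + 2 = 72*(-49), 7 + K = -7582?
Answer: -45148614237/917162 ≈ -49226.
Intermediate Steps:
K = -7589 (K = -7 - 7582 = -7589)
L = -3530 (L = -2 + 72*(-49) = -2 - 3528 = -3530)
m(Q, B) = 36 - 3*B (m(Q, B) = 3*(12 - B) = 36 - 3*B)
a = -3676/4347 (a = ((36 - 3*(-67)) - 7589)/(12224 - 3530) = ((36 + 201) - 7589)/8694 = (237 - 7589)*(1/8694) = -7352*1/8694 = -3676/4347 ≈ -0.84564)
41632/a + 24345/4990 = 41632/(-3676/4347) + 24345/4990 = 41632*(-4347/3676) + 24345*(1/4990) = -45243576/919 + 4869/998 = -45148614237/917162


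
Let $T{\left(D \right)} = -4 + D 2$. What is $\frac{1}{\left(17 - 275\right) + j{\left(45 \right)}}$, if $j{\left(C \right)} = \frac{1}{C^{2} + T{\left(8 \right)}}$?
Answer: $- \frac{2037}{525545} \approx -0.003876$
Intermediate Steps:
$T{\left(D \right)} = -4 + 2 D$
$j{\left(C \right)} = \frac{1}{12 + C^{2}}$ ($j{\left(C \right)} = \frac{1}{C^{2} + \left(-4 + 2 \cdot 8\right)} = \frac{1}{C^{2} + \left(-4 + 16\right)} = \frac{1}{C^{2} + 12} = \frac{1}{12 + C^{2}}$)
$\frac{1}{\left(17 - 275\right) + j{\left(45 \right)}} = \frac{1}{\left(17 - 275\right) + \frac{1}{12 + 45^{2}}} = \frac{1}{\left(17 - 275\right) + \frac{1}{12 + 2025}} = \frac{1}{-258 + \frac{1}{2037}} = \frac{1}{- \frac{525545}{2037}} = - \frac{2037}{525545}$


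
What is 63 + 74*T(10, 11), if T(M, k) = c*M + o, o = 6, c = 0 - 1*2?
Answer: -973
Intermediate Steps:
c = -2 (c = 0 - 2 = -2)
T(M, k) = 6 - 2*M (T(M, k) = -2*M + 6 = 6 - 2*M)
63 + 74*T(10, 11) = 63 + 74*(6 - 2*10) = 63 + 74*(6 - 20) = 63 + 74*(-14) = 63 - 1036 = -973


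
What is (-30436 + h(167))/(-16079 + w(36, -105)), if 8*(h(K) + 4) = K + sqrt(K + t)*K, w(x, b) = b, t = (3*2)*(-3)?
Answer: 243353/129472 - 167*sqrt(149)/129472 ≈ 1.8638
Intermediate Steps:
t = -18 (t = 6*(-3) = -18)
h(K) = -4 + K/8 + K*sqrt(-18 + K)/8 (h(K) = -4 + (K + sqrt(K - 18)*K)/8 = -4 + (K + sqrt(-18 + K)*K)/8 = -4 + (K + K*sqrt(-18 + K))/8 = -4 + (K/8 + K*sqrt(-18 + K)/8) = -4 + K/8 + K*sqrt(-18 + K)/8)
(-30436 + h(167))/(-16079 + w(36, -105)) = (-30436 + (-4 + (1/8)*167 + (1/8)*167*sqrt(-18 + 167)))/(-16079 - 105) = (-30436 + (-4 + 167/8 + (1/8)*167*sqrt(149)))/(-16184) = (-30436 + (-4 + 167/8 + 167*sqrt(149)/8))*(-1/16184) = (-30436 + (135/8 + 167*sqrt(149)/8))*(-1/16184) = (-243353/8 + 167*sqrt(149)/8)*(-1/16184) = 243353/129472 - 167*sqrt(149)/129472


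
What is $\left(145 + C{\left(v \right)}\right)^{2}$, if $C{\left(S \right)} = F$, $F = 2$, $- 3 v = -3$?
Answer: $21609$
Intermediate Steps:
$v = 1$ ($v = \left(- \frac{1}{3}\right) \left(-3\right) = 1$)
$C{\left(S \right)} = 2$
$\left(145 + C{\left(v \right)}\right)^{2} = \left(145 + 2\right)^{2} = 147^{2} = 21609$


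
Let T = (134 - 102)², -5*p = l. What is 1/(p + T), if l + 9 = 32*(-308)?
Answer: 1/2997 ≈ 0.00033367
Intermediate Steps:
l = -9865 (l = -9 + 32*(-308) = -9 - 9856 = -9865)
p = 1973 (p = -⅕*(-9865) = 1973)
T = 1024 (T = 32² = 1024)
1/(p + T) = 1/(1973 + 1024) = 1/2997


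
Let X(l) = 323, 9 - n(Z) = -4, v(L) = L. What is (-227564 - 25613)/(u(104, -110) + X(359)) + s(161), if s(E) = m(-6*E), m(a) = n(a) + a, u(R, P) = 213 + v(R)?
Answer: -863097/640 ≈ -1348.6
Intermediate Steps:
n(Z) = 13 (n(Z) = 9 - 1*(-4) = 9 + 4 = 13)
u(R, P) = 213 + R
m(a) = 13 + a
s(E) = 13 - 6*E
(-227564 - 25613)/(u(104, -110) + X(359)) + s(161) = (-227564 - 25613)/((213 + 104) + 323) + (13 - 6*161) = -253177/(317 + 323) + (13 - 966) = -253177/640 - 953 = -863097/640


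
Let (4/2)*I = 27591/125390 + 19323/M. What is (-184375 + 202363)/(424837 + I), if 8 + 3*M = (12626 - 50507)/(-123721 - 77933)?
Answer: 789606292194960/18485905684711129 ≈ 0.042714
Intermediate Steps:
M = -175039/67218 (M = -8/3 + ((12626 - 50507)/(-123721 - 77933))/3 = -8/3 + (-37881/(-201654))/3 = -8/3 + (-37881*(-1/201654))/3 = -8/3 + (1/3)*(4209/22406) = -8/3 + 1403/22406 = -175039/67218 ≈ -2.6040)
I = -162858400080411/43896280420 (I = (27591/125390 + 19323/(-175039/67218))/2 = (27591*(1/125390) + 19323*(-67218/175039))/2 = (27591/125390 - 1298853414/175039)/2 = (1/2)*(-162858400080411/21948140210) = -162858400080411/43896280420 ≈ -3710.1)
(-184375 + 202363)/(424837 + I) = (-184375 + 202363)/(424837 - 162858400080411/43896280420) = 17988/(18485905684711129/43896280420) = 17988*(43896280420/18485905684711129) = 789606292194960/18485905684711129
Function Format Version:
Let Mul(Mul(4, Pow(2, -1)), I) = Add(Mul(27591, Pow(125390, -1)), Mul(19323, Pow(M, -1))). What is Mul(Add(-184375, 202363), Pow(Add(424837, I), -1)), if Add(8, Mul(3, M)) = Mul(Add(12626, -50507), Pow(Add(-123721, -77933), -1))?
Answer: Rational(789606292194960, 18485905684711129) ≈ 0.042714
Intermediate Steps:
M = Rational(-175039, 67218) (M = Add(Rational(-8, 3), Mul(Rational(1, 3), Mul(Add(12626, -50507), Pow(Add(-123721, -77933), -1)))) = Add(Rational(-8, 3), Mul(Rational(1, 3), Mul(-37881, Pow(-201654, -1)))) = Add(Rational(-8, 3), Mul(Rational(1, 3), Mul(-37881, Rational(-1, 201654)))) = Add(Rational(-8, 3), Mul(Rational(1, 3), Rational(4209, 22406))) = Add(Rational(-8, 3), Rational(1403, 22406)) = Rational(-175039, 67218) ≈ -2.6040)
I = Rational(-162858400080411, 43896280420) (I = Mul(Rational(1, 2), Add(Mul(27591, Pow(125390, -1)), Mul(19323, Pow(Rational(-175039, 67218), -1)))) = Mul(Rational(1, 2), Add(Mul(27591, Rational(1, 125390)), Mul(19323, Rational(-67218, 175039)))) = Mul(Rational(1, 2), Add(Rational(27591, 125390), Rational(-1298853414, 175039))) = Mul(Rational(1, 2), Rational(-162858400080411, 21948140210)) = Rational(-162858400080411, 43896280420) ≈ -3710.1)
Mul(Add(-184375, 202363), Pow(Add(424837, I), -1)) = Mul(Add(-184375, 202363), Pow(Add(424837, Rational(-162858400080411, 43896280420)), -1)) = Mul(17988, Pow(Rational(18485905684711129, 43896280420), -1)) = Mul(17988, Rational(43896280420, 18485905684711129)) = Rational(789606292194960, 18485905684711129)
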